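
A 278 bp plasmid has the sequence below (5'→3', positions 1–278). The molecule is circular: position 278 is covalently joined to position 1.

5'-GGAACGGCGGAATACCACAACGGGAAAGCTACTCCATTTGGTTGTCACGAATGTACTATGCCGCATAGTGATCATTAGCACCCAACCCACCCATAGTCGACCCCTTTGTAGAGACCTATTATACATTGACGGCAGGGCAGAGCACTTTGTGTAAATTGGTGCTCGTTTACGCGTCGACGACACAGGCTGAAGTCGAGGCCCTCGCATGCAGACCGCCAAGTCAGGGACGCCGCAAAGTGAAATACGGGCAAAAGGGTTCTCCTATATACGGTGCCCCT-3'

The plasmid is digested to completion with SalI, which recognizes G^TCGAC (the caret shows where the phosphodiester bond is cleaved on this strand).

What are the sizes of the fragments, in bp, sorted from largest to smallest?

201, 77 bp

SalI sites (GTCGAC) start at positions 96, 173.
SalI cuts after the first base of each site, so after positions 96, 173.
Circular molecule, 2 cuts → 2 fragments:
  97–173 → 77 bp
  174–278 then 1–96 → 105 + 96 = 201 bp
Sorted largest to smallest: 201, 77 bp.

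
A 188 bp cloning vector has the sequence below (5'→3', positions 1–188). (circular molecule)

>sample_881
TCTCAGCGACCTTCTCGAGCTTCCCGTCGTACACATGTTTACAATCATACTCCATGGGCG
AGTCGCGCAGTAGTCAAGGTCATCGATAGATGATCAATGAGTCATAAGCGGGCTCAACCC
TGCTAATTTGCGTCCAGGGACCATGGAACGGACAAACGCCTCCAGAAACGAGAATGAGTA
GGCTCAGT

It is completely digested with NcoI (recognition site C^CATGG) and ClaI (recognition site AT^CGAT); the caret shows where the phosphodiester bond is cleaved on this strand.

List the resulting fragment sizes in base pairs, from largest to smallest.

99, 58, 31 bp

NcoI sites (CCATGG) start at positions 52, 141.
NcoI cuts after the first base of each site, so after positions 52, 141.
The ClaI site (ATCGAT) starts at position 82.
ClaI cuts after base 2 of each site, so after position 83.
Combined cut positions: 52, 83, 141.
Circular molecule, 3 cuts → 3 fragments:
  53–83 → 31 bp
  84–141 → 58 bp
  142–188 then 1–52 → 47 + 52 = 99 bp
Sorted largest to smallest: 99, 58, 31 bp.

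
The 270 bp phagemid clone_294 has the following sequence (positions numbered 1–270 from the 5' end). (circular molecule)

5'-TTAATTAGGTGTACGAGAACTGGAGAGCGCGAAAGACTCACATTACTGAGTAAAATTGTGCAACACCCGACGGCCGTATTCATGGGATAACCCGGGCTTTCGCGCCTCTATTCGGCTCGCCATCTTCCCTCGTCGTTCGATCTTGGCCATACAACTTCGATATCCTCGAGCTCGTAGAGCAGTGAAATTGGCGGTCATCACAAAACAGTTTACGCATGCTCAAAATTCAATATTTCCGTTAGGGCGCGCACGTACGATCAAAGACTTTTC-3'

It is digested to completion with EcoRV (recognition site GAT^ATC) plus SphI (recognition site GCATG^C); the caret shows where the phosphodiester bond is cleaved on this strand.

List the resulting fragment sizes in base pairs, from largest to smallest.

The EcoRV site (GATATC) starts at position 159.
EcoRV cuts after base 3 of each site, so after position 161.
The SphI site (GCATGC) starts at position 214.
SphI cuts after base 5 of each site (before the last base), so after position 218.
Combined cut positions: 161, 218.
Circular molecule, 2 cuts → 2 fragments:
  162–218 → 57 bp
  219–270 then 1–161 → 52 + 161 = 213 bp
Sorted largest to smallest: 213, 57 bp.

213, 57 bp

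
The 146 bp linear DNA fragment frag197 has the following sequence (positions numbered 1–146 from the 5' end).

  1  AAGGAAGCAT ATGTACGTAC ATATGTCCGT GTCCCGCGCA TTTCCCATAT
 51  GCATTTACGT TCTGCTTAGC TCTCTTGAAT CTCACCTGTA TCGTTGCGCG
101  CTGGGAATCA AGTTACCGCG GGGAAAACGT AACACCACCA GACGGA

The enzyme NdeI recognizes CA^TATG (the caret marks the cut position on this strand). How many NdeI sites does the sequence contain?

CATATG occurs starting at positions 8, 20, 46.
NdeI cuts at 3 sites.

3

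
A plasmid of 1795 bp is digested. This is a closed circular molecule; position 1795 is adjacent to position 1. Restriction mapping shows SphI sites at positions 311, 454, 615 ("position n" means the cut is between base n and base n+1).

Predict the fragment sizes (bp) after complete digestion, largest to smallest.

1491, 161, 143 bp

Circular molecule, 3 cuts → 3 fragments:
  454 − 311 = 143 bp
  615 − 454 = 161 bp
  wrap: 1795 − 615 + 311 = 1491 bp
Sorted largest to smallest: 1491, 161, 143 bp.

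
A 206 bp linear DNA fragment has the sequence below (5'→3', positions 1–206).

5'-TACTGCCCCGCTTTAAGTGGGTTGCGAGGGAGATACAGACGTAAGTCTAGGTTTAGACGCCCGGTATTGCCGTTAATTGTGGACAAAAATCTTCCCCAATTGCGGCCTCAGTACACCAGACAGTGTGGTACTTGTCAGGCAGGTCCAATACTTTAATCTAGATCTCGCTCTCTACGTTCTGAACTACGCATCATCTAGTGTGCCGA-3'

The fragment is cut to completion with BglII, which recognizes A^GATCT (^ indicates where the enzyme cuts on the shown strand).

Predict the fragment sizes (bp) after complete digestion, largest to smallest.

160, 46 bp

The BglII site (AGATCT) starts at position 160.
BglII cuts after the first base of each site, so after position 160.
Linear molecule, 1 cut → 2 fragments:
  1–160 → 160 bp
  161–206 → 46 bp
Sorted largest to smallest: 160, 46 bp.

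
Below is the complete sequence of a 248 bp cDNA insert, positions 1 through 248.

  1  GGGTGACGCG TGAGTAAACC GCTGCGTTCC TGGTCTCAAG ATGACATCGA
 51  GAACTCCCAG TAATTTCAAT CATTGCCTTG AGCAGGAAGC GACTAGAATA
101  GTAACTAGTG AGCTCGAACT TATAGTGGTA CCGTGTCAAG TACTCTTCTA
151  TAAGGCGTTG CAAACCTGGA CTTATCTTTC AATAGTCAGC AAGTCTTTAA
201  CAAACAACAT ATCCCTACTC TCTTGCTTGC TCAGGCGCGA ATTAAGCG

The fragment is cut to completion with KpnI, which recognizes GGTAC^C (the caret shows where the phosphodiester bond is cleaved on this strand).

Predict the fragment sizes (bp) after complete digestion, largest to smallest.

The KpnI site (GGTACC) starts at position 127.
KpnI cuts after base 5 of each site (before the last base), so after position 131.
Linear molecule, 1 cut → 2 fragments:
  1–131 → 131 bp
  132–248 → 117 bp
Sorted largest to smallest: 131, 117 bp.

131, 117 bp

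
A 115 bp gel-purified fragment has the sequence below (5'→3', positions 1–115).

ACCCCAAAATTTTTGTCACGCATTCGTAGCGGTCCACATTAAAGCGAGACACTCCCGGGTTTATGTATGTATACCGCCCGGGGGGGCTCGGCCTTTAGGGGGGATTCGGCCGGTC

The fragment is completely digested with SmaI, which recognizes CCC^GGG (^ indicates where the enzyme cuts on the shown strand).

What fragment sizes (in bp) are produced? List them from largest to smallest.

56, 36, 23 bp

SmaI sites (CCCGGG) start at positions 54, 77.
SmaI cuts after base 3 of each site, so after positions 56, 79.
Linear molecule, 2 cuts → 3 fragments:
  1–56 → 56 bp
  57–79 → 23 bp
  80–115 → 36 bp
Sorted largest to smallest: 56, 36, 23 bp.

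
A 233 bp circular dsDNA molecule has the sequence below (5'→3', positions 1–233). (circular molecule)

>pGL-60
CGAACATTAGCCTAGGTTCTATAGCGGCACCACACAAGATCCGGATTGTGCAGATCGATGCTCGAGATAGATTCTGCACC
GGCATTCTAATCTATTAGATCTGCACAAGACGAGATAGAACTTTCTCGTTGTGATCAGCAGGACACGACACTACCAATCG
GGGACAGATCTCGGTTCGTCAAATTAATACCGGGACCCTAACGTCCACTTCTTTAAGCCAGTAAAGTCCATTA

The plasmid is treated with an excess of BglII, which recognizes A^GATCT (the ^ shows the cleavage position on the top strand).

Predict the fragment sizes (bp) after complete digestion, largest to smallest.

164, 69 bp

BglII sites (AGATCT) start at positions 97, 166.
BglII cuts after the first base of each site, so after positions 97, 166.
Circular molecule, 2 cuts → 2 fragments:
  98–166 → 69 bp
  167–233 then 1–97 → 67 + 97 = 164 bp
Sorted largest to smallest: 164, 69 bp.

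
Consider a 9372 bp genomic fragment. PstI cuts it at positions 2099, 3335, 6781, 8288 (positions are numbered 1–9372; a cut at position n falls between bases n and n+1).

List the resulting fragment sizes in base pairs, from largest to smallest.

Linear molecule, 4 cuts → 5 fragments:
  2099 − 0 = 2099 bp
  3335 − 2099 = 1236 bp
  6781 − 3335 = 3446 bp
  8288 − 6781 = 1507 bp
  9372 − 8288 = 1084 bp
Sorted largest to smallest: 3446, 2099, 1507, 1236, 1084 bp.

3446, 2099, 1507, 1236, 1084 bp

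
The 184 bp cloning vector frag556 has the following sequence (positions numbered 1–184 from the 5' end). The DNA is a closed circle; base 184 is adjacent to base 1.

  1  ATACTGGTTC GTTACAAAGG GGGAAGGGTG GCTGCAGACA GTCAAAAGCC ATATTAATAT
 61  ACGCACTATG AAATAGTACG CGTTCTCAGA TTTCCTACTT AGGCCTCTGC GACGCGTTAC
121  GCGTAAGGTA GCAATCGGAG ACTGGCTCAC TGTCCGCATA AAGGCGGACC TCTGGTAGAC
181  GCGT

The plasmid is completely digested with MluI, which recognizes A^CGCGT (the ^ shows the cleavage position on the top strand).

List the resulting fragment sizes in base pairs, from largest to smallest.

MluI sites (ACGCGT) start at positions 78, 112, 119, 179.
MluI cuts after the first base of each site, so after positions 78, 112, 119, 179.
Circular molecule, 4 cuts → 4 fragments:
  79–112 → 34 bp
  113–119 → 7 bp
  120–179 → 60 bp
  180–184 then 1–78 → 5 + 78 = 83 bp
Sorted largest to smallest: 83, 60, 34, 7 bp.

83, 60, 34, 7 bp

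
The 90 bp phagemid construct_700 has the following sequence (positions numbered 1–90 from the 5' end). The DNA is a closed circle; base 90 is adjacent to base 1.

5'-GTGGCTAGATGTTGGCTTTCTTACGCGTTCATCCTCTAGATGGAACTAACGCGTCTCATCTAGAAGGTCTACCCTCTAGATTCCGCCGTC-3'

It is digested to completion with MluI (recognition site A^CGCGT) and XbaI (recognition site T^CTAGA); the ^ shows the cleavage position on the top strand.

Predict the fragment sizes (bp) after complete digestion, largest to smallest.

38, 16, 14, 12, 10 bp

MluI sites (ACGCGT) start at positions 23, 49.
MluI cuts after the first base of each site, so after positions 23, 49.
XbaI sites (TCTAGA) start at positions 35, 59, 75.
XbaI cuts after the first base of each site, so after positions 35, 59, 75.
Combined cut positions: 23, 35, 49, 59, 75.
Circular molecule, 5 cuts → 5 fragments:
  24–35 → 12 bp
  36–49 → 14 bp
  50–59 → 10 bp
  60–75 → 16 bp
  76–90 then 1–23 → 15 + 23 = 38 bp
Sorted largest to smallest: 38, 16, 14, 12, 10 bp.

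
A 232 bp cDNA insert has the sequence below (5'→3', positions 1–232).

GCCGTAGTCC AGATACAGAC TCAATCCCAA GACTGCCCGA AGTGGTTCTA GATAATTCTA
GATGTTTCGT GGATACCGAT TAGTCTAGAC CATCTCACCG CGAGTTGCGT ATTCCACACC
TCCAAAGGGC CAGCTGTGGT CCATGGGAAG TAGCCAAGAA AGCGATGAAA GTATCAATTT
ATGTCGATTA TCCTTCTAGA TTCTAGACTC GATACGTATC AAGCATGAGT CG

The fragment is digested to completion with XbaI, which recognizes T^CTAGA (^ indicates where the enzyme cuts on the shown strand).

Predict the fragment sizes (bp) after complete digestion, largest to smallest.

111, 47, 30, 27, 10, 7 bp

XbaI sites (TCTAGA) start at positions 47, 57, 84, 195, 202.
XbaI cuts after the first base of each site, so after positions 47, 57, 84, 195, 202.
Linear molecule, 5 cuts → 6 fragments:
  1–47 → 47 bp
  48–57 → 10 bp
  58–84 → 27 bp
  85–195 → 111 bp
  196–202 → 7 bp
  203–232 → 30 bp
Sorted largest to smallest: 111, 47, 30, 27, 10, 7 bp.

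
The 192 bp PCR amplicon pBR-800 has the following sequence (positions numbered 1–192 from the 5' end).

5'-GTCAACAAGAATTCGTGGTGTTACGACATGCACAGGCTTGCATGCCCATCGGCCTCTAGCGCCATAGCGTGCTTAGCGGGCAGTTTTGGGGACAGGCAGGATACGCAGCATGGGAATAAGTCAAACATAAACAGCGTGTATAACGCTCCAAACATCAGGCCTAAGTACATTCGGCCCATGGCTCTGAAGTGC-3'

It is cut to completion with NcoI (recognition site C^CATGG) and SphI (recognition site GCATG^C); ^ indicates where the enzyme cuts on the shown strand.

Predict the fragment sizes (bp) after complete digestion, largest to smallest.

The NcoI site (CCATGG) starts at position 176.
NcoI cuts after the first base of each site, so after position 176.
The SphI site (GCATGC) starts at position 40.
SphI cuts after base 5 of each site (before the last base), so after position 44.
Combined cut positions: 44, 176.
Linear molecule, 2 cuts → 3 fragments:
  1–44 → 44 bp
  45–176 → 132 bp
  177–192 → 16 bp
Sorted largest to smallest: 132, 44, 16 bp.

132, 44, 16 bp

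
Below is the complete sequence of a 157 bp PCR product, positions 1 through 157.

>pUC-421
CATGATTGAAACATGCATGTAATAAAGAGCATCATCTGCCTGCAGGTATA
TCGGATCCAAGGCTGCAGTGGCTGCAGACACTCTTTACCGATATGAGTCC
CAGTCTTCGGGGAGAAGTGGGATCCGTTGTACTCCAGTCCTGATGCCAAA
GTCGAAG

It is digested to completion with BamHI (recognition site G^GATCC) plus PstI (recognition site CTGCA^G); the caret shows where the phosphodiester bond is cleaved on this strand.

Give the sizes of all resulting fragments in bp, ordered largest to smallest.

44, 44, 37, 14, 9, 9 bp

BamHI sites (GGATCC) start at positions 53, 120.
BamHI cuts after the first base of each site, so after positions 53, 120.
PstI sites (CTGCAG) start at positions 40, 63, 72.
PstI cuts after base 5 of each site (before the last base), so after positions 44, 67, 76.
Combined cut positions: 44, 53, 67, 76, 120.
Linear molecule, 5 cuts → 6 fragments:
  1–44 → 44 bp
  45–53 → 9 bp
  54–67 → 14 bp
  68–76 → 9 bp
  77–120 → 44 bp
  121–157 → 37 bp
Sorted largest to smallest: 44, 44, 37, 14, 9, 9 bp.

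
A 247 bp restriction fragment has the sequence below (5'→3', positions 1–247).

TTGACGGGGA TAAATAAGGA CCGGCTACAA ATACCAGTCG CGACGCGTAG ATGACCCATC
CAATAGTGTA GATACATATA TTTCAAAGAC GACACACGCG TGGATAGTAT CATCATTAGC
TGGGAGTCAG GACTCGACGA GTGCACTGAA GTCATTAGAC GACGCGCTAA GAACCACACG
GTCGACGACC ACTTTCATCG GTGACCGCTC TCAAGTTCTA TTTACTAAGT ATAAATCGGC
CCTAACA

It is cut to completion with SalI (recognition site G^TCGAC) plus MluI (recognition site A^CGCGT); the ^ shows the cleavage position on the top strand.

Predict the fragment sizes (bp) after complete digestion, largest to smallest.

The SalI site (GTCGAC) starts at position 181.
SalI cuts after the first base of each site, so after position 181.
MluI sites (ACGCGT) start at positions 43, 96.
MluI cuts after the first base of each site, so after positions 43, 96.
Combined cut positions: 43, 96, 181.
Linear molecule, 3 cuts → 4 fragments:
  1–43 → 43 bp
  44–96 → 53 bp
  97–181 → 85 bp
  182–247 → 66 bp
Sorted largest to smallest: 85, 66, 53, 43 bp.

85, 66, 53, 43 bp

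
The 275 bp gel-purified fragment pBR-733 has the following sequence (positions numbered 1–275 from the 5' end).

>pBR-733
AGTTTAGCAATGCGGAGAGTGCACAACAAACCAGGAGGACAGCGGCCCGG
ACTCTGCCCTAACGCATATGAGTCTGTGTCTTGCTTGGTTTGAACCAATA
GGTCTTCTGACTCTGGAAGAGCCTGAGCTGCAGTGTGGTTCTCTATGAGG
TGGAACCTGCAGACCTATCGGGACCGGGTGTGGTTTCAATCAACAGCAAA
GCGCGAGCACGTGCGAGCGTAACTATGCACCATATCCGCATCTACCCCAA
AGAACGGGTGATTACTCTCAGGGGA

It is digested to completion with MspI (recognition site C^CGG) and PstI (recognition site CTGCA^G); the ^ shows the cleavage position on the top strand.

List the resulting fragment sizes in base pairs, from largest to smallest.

MspI sites (CCGG) start at positions 47, 174.
MspI cuts after the first base of each site, so after positions 47, 174.
PstI sites (CTGCAG) start at positions 128, 157.
PstI cuts after base 5 of each site (before the last base), so after positions 132, 161.
Combined cut positions: 47, 132, 161, 174.
Linear molecule, 4 cuts → 5 fragments:
  1–47 → 47 bp
  48–132 → 85 bp
  133–161 → 29 bp
  162–174 → 13 bp
  175–275 → 101 bp
Sorted largest to smallest: 101, 85, 47, 29, 13 bp.

101, 85, 47, 29, 13 bp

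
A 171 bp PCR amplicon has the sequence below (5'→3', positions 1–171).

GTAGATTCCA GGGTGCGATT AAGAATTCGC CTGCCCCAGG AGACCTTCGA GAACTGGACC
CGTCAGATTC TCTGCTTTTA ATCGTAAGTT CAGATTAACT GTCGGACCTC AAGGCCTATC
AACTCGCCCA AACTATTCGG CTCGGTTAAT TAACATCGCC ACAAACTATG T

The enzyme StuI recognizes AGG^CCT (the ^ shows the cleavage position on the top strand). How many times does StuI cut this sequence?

AGGCCT occurs starting at position 112.
StuI cuts at 1 site.

1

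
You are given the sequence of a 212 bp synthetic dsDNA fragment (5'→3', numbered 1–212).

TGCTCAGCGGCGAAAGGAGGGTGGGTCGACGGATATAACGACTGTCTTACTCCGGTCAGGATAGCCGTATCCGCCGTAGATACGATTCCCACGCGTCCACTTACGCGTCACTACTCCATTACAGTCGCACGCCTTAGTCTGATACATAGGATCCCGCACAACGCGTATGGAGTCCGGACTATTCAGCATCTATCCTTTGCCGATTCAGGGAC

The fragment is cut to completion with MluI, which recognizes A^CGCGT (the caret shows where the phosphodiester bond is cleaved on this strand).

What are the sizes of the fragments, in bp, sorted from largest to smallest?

MluI sites (ACGCGT) start at positions 91, 103, 161.
MluI cuts after the first base of each site, so after positions 91, 103, 161.
Linear molecule, 3 cuts → 4 fragments:
  1–91 → 91 bp
  92–103 → 12 bp
  104–161 → 58 bp
  162–212 → 51 bp
Sorted largest to smallest: 91, 58, 51, 12 bp.

91, 58, 51, 12 bp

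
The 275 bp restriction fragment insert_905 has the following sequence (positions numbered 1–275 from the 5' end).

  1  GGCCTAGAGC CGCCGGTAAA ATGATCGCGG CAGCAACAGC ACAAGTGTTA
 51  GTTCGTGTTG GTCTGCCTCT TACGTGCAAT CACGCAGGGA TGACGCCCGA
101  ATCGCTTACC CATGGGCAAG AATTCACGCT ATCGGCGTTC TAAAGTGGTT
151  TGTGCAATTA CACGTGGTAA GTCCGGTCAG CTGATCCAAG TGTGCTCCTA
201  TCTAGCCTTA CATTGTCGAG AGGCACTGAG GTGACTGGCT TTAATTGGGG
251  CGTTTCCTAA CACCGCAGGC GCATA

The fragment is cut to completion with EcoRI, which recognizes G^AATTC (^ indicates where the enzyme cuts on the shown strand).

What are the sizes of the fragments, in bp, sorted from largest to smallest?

155, 120 bp

The EcoRI site (GAATTC) starts at position 120.
EcoRI cuts after the first base of each site, so after position 120.
Linear molecule, 1 cut → 2 fragments:
  1–120 → 120 bp
  121–275 → 155 bp
Sorted largest to smallest: 155, 120 bp.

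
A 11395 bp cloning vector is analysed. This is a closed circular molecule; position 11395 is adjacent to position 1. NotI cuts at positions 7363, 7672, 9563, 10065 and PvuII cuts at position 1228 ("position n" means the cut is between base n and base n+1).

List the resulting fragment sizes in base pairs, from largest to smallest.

Combined cut positions (sorted): 1228, 7363, 7672, 9563, 10065.
Circular molecule, 5 cuts → 5 fragments:
  7363 − 1228 = 6135 bp
  7672 − 7363 = 309 bp
  9563 − 7672 = 1891 bp
  10065 − 9563 = 502 bp
  wrap: 11395 − 10065 + 1228 = 2558 bp
Sorted largest to smallest: 6135, 2558, 1891, 502, 309 bp.

6135, 2558, 1891, 502, 309 bp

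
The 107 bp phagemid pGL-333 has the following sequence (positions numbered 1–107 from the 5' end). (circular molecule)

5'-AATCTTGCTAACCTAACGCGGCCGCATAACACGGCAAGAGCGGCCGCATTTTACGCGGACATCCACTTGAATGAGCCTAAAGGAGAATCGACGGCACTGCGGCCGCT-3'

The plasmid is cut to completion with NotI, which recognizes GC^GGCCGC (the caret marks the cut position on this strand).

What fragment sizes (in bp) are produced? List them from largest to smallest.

59, 26, 22 bp

NotI sites (GCGGCCGC) start at positions 18, 40, 99.
NotI cuts after base 2 of each site, so after positions 19, 41, 100.
Circular molecule, 3 cuts → 3 fragments:
  20–41 → 22 bp
  42–100 → 59 bp
  101–107 then 1–19 → 7 + 19 = 26 bp
Sorted largest to smallest: 59, 26, 22 bp.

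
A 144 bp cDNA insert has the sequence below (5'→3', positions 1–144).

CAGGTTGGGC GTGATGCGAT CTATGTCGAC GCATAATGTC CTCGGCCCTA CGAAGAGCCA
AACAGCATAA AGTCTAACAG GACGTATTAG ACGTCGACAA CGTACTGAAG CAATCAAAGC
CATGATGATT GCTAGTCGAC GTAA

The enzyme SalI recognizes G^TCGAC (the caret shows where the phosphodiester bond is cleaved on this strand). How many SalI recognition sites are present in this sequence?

GTCGAC occurs starting at positions 25, 93, 135.
SalI cuts at 3 sites.

3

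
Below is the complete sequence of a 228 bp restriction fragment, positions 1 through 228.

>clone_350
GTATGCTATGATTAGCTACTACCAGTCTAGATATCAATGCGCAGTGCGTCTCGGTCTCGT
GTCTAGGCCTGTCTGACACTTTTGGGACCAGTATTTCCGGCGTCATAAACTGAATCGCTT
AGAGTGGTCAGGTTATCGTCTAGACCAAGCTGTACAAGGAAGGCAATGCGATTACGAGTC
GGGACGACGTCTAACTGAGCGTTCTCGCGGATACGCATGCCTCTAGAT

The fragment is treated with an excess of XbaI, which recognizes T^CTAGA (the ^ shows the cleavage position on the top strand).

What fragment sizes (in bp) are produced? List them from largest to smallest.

XbaI sites (TCTAGA) start at positions 26, 139, 222.
XbaI cuts after the first base of each site, so after positions 26, 139, 222.
Linear molecule, 3 cuts → 4 fragments:
  1–26 → 26 bp
  27–139 → 113 bp
  140–222 → 83 bp
  223–228 → 6 bp
Sorted largest to smallest: 113, 83, 26, 6 bp.

113, 83, 26, 6 bp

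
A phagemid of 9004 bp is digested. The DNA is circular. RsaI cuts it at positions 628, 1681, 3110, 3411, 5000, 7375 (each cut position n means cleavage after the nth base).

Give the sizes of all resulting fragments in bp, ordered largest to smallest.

2375, 2257, 1589, 1429, 1053, 301 bp

Circular molecule, 6 cuts → 6 fragments:
  1681 − 628 = 1053 bp
  3110 − 1681 = 1429 bp
  3411 − 3110 = 301 bp
  5000 − 3411 = 1589 bp
  7375 − 5000 = 2375 bp
  wrap: 9004 − 7375 + 628 = 2257 bp
Sorted largest to smallest: 2375, 2257, 1589, 1429, 1053, 301 bp.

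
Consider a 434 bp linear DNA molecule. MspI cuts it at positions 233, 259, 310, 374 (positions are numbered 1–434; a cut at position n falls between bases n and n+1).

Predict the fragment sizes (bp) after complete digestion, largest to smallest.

233, 64, 60, 51, 26 bp

Linear molecule, 4 cuts → 5 fragments:
  233 − 0 = 233 bp
  259 − 233 = 26 bp
  310 − 259 = 51 bp
  374 − 310 = 64 bp
  434 − 374 = 60 bp
Sorted largest to smallest: 233, 64, 60, 51, 26 bp.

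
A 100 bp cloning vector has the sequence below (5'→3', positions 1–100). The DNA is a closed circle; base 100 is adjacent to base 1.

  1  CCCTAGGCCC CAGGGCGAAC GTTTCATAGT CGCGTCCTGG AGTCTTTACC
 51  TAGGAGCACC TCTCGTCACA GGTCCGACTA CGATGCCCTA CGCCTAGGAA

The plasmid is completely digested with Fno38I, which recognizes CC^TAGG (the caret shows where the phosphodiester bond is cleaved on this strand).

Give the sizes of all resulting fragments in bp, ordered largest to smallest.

Fno38I sites (CCTAGG) start at positions 2, 49, 93.
Fno38I cuts after base 2 of each site, so after positions 3, 50, 94.
Circular molecule, 3 cuts → 3 fragments:
  4–50 → 47 bp
  51–94 → 44 bp
  95–100 then 1–3 → 6 + 3 = 9 bp
Sorted largest to smallest: 47, 44, 9 bp.

47, 44, 9 bp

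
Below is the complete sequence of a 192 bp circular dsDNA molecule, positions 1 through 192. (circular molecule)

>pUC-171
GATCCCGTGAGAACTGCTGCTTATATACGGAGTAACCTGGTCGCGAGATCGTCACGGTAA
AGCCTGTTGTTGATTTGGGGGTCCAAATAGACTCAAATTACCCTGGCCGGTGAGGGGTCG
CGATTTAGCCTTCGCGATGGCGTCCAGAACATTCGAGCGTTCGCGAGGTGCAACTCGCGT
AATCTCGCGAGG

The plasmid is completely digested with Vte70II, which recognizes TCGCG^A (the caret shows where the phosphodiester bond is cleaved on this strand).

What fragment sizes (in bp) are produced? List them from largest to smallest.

77, 48, 29, 24, 14 bp

Vte70II sites (TCGCGA) start at positions 41, 118, 132, 161, 185.
Vte70II cuts after base 5 of each site (before the last base), so after positions 45, 122, 136, 165, 189.
Circular molecule, 5 cuts → 5 fragments:
  46–122 → 77 bp
  123–136 → 14 bp
  137–165 → 29 bp
  166–189 → 24 bp
  190–192 then 1–45 → 3 + 45 = 48 bp
Sorted largest to smallest: 77, 48, 29, 24, 14 bp.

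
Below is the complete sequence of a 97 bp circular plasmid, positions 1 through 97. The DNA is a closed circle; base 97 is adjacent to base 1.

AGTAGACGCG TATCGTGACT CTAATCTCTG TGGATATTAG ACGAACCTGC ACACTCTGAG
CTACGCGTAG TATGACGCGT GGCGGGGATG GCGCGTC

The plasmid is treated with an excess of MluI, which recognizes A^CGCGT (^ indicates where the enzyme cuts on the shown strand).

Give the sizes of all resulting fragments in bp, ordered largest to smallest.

57, 28, 12 bp

MluI sites (ACGCGT) start at positions 6, 63, 75.
MluI cuts after the first base of each site, so after positions 6, 63, 75.
Circular molecule, 3 cuts → 3 fragments:
  7–63 → 57 bp
  64–75 → 12 bp
  76–97 then 1–6 → 22 + 6 = 28 bp
Sorted largest to smallest: 57, 28, 12 bp.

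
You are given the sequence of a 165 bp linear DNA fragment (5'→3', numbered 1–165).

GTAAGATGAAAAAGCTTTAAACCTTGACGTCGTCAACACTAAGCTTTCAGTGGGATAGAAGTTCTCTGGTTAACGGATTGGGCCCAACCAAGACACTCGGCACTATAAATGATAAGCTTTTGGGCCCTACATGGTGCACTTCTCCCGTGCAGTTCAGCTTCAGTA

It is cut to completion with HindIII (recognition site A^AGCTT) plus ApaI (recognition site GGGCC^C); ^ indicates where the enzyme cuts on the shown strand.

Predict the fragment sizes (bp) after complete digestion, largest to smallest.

43, 39, 30, 29, 12, 12 bp

HindIII sites (AAGCTT) start at positions 12, 41, 114.
HindIII cuts after the first base of each site, so after positions 12, 41, 114.
ApaI sites (GGGCCC) start at positions 80, 122.
ApaI cuts after base 5 of each site (before the last base), so after positions 84, 126.
Combined cut positions: 12, 41, 84, 114, 126.
Linear molecule, 5 cuts → 6 fragments:
  1–12 → 12 bp
  13–41 → 29 bp
  42–84 → 43 bp
  85–114 → 30 bp
  115–126 → 12 bp
  127–165 → 39 bp
Sorted largest to smallest: 43, 39, 30, 29, 12, 12 bp.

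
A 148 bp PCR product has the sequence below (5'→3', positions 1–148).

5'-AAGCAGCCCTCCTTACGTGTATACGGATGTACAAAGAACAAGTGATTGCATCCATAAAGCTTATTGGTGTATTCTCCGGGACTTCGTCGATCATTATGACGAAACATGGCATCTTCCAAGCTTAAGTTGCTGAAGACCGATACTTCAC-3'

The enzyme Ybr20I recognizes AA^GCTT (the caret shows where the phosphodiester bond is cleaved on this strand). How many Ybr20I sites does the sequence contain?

AAGCTT occurs starting at positions 57, 118.
Ybr20I cuts at 2 sites.

2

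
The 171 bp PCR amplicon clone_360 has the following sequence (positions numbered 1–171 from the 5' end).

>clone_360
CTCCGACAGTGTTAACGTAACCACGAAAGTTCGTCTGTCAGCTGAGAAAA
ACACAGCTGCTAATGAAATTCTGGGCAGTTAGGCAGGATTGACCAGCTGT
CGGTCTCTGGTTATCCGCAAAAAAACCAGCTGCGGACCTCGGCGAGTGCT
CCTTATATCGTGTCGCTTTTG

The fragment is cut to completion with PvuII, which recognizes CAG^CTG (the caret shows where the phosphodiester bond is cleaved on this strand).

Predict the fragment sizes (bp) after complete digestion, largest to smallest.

PvuII sites (CAGCTG) start at positions 39, 54, 94, 127.
PvuII cuts after base 3 of each site, so after positions 41, 56, 96, 129.
Linear molecule, 4 cuts → 5 fragments:
  1–41 → 41 bp
  42–56 → 15 bp
  57–96 → 40 bp
  97–129 → 33 bp
  130–171 → 42 bp
Sorted largest to smallest: 42, 41, 40, 33, 15 bp.

42, 41, 40, 33, 15 bp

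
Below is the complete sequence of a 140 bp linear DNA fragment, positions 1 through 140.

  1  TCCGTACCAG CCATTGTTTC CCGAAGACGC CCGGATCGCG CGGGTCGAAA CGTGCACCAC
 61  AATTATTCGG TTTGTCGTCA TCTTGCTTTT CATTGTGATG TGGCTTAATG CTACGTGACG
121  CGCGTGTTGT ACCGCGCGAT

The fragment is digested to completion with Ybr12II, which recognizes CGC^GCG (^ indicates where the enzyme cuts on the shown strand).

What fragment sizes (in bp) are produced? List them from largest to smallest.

Ybr12II sites (CGCGCG) start at positions 37, 119, 133.
Ybr12II cuts after base 3 of each site, so after positions 39, 121, 135.
Linear molecule, 3 cuts → 4 fragments:
  1–39 → 39 bp
  40–121 → 82 bp
  122–135 → 14 bp
  136–140 → 5 bp
Sorted largest to smallest: 82, 39, 14, 5 bp.

82, 39, 14, 5 bp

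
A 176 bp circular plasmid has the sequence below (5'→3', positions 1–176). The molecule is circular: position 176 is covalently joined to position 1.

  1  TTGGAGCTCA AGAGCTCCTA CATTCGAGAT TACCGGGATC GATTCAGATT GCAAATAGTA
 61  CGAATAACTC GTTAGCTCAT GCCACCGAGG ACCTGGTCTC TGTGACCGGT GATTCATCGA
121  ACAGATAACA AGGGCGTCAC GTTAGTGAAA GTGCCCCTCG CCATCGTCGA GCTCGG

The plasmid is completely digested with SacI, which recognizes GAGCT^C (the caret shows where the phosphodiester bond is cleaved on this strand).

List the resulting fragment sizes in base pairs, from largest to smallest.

SacI sites (GAGCTC) start at positions 4, 12, 169.
SacI cuts after base 5 of each site (before the last base), so after positions 8, 16, 173.
Circular molecule, 3 cuts → 3 fragments:
  9–16 → 8 bp
  17–173 → 157 bp
  174–176 then 1–8 → 3 + 8 = 11 bp
Sorted largest to smallest: 157, 11, 8 bp.

157, 11, 8 bp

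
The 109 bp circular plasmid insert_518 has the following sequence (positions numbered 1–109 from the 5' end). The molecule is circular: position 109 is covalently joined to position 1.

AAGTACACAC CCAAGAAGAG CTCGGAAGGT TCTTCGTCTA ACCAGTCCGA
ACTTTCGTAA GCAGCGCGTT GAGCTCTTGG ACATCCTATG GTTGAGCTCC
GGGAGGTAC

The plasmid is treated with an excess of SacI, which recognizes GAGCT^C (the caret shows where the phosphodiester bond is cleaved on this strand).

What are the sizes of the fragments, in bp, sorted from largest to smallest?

SacI sites (GAGCTC) start at positions 18, 71, 94.
SacI cuts after base 5 of each site (before the last base), so after positions 22, 75, 98.
Circular molecule, 3 cuts → 3 fragments:
  23–75 → 53 bp
  76–98 → 23 bp
  99–109 then 1–22 → 11 + 22 = 33 bp
Sorted largest to smallest: 53, 33, 23 bp.

53, 33, 23 bp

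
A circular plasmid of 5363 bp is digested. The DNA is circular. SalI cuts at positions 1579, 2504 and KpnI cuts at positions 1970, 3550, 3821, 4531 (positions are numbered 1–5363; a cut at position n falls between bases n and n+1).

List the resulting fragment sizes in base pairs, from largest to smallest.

Combined cut positions (sorted): 1579, 1970, 2504, 3550, 3821, 4531.
Circular molecule, 6 cuts → 6 fragments:
  1970 − 1579 = 391 bp
  2504 − 1970 = 534 bp
  3550 − 2504 = 1046 bp
  3821 − 3550 = 271 bp
  4531 − 3821 = 710 bp
  wrap: 5363 − 4531 + 1579 = 2411 bp
Sorted largest to smallest: 2411, 1046, 710, 534, 391, 271 bp.

2411, 1046, 710, 534, 391, 271 bp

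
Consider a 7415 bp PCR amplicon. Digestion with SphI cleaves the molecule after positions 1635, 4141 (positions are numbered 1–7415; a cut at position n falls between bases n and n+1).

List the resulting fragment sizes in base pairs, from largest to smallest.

3274, 2506, 1635 bp

Linear molecule, 2 cuts → 3 fragments:
  1635 − 0 = 1635 bp
  4141 − 1635 = 2506 bp
  7415 − 4141 = 3274 bp
Sorted largest to smallest: 3274, 2506, 1635 bp.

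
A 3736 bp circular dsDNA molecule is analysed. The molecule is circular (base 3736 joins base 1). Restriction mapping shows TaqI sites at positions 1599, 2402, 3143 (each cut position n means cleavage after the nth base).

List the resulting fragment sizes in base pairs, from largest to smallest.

Circular molecule, 3 cuts → 3 fragments:
  2402 − 1599 = 803 bp
  3143 − 2402 = 741 bp
  wrap: 3736 − 3143 + 1599 = 2192 bp
Sorted largest to smallest: 2192, 803, 741 bp.

2192, 803, 741 bp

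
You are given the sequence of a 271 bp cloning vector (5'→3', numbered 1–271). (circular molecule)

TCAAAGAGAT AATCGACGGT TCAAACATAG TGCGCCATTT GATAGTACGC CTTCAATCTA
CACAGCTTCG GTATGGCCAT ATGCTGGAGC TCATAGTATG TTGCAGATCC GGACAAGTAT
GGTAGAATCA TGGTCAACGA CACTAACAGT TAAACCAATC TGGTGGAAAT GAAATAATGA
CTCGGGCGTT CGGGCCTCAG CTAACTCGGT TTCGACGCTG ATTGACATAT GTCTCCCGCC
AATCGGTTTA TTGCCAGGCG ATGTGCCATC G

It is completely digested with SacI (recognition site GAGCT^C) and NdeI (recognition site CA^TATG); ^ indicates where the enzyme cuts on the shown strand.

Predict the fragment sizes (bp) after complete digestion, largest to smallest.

136, 123, 12 bp

The SacI site (GAGCTC) starts at position 87.
SacI cuts after base 5 of each site (before the last base), so after position 91.
NdeI sites (CATATG) start at positions 78, 226.
NdeI cuts after base 2 of each site, so after positions 79, 227.
Combined cut positions: 79, 91, 227.
Circular molecule, 3 cuts → 3 fragments:
  80–91 → 12 bp
  92–227 → 136 bp
  228–271 then 1–79 → 44 + 79 = 123 bp
Sorted largest to smallest: 136, 123, 12 bp.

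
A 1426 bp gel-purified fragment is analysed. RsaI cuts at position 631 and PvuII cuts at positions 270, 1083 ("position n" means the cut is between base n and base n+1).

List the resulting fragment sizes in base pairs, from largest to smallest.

Combined cut positions (sorted): 270, 631, 1083.
Linear molecule, 3 cuts → 4 fragments:
  270 − 0 = 270 bp
  631 − 270 = 361 bp
  1083 − 631 = 452 bp
  1426 − 1083 = 343 bp
Sorted largest to smallest: 452, 361, 343, 270 bp.

452, 361, 343, 270 bp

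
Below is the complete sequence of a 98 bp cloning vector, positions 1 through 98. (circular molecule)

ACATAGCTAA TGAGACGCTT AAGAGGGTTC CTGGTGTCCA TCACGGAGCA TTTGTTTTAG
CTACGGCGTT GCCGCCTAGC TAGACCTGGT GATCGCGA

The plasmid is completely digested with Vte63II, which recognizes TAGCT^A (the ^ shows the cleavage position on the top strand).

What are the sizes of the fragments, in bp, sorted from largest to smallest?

Vte63II sites (TAGCTA) start at positions 4, 58, 77.
Vte63II cuts after base 5 of each site (before the last base), so after positions 8, 62, 81.
Circular molecule, 3 cuts → 3 fragments:
  9–62 → 54 bp
  63–81 → 19 bp
  82–98 then 1–8 → 17 + 8 = 25 bp
Sorted largest to smallest: 54, 25, 19 bp.

54, 25, 19 bp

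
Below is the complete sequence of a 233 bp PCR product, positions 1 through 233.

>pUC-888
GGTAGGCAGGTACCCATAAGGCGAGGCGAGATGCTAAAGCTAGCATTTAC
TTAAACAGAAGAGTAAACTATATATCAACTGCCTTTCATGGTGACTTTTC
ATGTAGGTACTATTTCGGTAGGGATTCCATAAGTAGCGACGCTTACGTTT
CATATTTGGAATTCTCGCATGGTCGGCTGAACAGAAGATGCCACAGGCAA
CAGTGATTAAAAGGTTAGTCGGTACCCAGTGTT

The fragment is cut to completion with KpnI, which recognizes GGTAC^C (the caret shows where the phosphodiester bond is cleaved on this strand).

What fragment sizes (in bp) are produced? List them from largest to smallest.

212, 13, 8 bp

KpnI sites (GGTACC) start at positions 9, 221.
KpnI cuts after base 5 of each site (before the last base), so after positions 13, 225.
Linear molecule, 2 cuts → 3 fragments:
  1–13 → 13 bp
  14–225 → 212 bp
  226–233 → 8 bp
Sorted largest to smallest: 212, 13, 8 bp.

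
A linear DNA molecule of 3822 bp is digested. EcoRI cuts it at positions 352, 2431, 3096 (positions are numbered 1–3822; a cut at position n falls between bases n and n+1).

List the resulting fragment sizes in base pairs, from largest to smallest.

Linear molecule, 3 cuts → 4 fragments:
  352 − 0 = 352 bp
  2431 − 352 = 2079 bp
  3096 − 2431 = 665 bp
  3822 − 3096 = 726 bp
Sorted largest to smallest: 2079, 726, 665, 352 bp.

2079, 726, 665, 352 bp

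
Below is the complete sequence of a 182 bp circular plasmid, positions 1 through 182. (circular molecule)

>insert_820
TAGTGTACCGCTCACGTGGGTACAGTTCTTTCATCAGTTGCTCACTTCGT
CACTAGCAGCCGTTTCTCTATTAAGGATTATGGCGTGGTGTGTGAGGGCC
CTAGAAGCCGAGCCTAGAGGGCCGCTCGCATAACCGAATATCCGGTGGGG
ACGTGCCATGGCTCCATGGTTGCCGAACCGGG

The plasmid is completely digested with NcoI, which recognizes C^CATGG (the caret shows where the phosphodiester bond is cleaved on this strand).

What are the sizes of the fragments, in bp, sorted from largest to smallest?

174, 8 bp

NcoI sites (CCATGG) start at positions 156, 164.
NcoI cuts after the first base of each site, so after positions 156, 164.
Circular molecule, 2 cuts → 2 fragments:
  157–164 → 8 bp
  165–182 then 1–156 → 18 + 156 = 174 bp
Sorted largest to smallest: 174, 8 bp.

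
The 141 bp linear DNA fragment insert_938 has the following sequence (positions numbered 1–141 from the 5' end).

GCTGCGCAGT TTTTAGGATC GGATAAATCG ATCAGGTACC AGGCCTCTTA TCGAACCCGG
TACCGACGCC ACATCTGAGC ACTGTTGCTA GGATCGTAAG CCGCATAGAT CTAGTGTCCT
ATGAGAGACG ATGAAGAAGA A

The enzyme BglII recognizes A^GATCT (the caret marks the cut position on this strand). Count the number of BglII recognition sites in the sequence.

AGATCT occurs starting at position 107.
BglII cuts at 1 site.

1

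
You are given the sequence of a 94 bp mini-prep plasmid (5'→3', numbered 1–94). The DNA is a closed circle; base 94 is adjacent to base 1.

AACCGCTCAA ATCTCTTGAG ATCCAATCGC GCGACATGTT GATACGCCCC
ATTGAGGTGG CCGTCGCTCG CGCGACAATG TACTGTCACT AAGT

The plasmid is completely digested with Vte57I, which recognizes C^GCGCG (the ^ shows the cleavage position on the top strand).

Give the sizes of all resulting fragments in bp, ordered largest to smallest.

Vte57I sites (CGCGCG) start at positions 28, 69.
Vte57I cuts after the first base of each site, so after positions 28, 69.
Circular molecule, 2 cuts → 2 fragments:
  29–69 → 41 bp
  70–94 then 1–28 → 25 + 28 = 53 bp
Sorted largest to smallest: 53, 41 bp.

53, 41 bp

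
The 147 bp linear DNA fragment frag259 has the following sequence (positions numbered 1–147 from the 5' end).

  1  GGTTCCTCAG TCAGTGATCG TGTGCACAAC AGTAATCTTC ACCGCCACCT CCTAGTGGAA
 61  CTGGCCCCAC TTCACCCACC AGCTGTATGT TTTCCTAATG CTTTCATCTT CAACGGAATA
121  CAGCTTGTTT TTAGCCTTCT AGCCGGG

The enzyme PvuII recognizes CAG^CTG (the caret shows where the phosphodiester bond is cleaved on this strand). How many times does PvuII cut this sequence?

1

CAGCTG occurs starting at position 80.
PvuII cuts at 1 site.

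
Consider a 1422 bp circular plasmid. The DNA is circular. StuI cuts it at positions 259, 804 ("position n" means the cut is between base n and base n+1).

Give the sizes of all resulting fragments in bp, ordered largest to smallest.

877, 545 bp

Circular molecule, 2 cuts → 2 fragments:
  804 − 259 = 545 bp
  wrap: 1422 − 804 + 259 = 877 bp
Sorted largest to smallest: 877, 545 bp.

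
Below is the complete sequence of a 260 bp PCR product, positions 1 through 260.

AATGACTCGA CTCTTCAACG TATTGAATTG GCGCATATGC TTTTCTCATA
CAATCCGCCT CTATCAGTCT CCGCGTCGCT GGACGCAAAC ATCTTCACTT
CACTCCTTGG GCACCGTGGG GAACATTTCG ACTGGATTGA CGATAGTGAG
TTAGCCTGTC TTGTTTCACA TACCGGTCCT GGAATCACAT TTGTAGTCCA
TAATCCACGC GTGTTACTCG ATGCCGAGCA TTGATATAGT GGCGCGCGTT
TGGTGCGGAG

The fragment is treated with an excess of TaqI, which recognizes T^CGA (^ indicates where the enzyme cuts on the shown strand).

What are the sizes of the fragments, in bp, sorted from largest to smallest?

121, 90, 42, 7 bp

TaqI sites (TCGA) start at positions 7, 128, 218.
TaqI cuts after the first base of each site, so after positions 7, 128, 218.
Linear molecule, 3 cuts → 4 fragments:
  1–7 → 7 bp
  8–128 → 121 bp
  129–218 → 90 bp
  219–260 → 42 bp
Sorted largest to smallest: 121, 90, 42, 7 bp.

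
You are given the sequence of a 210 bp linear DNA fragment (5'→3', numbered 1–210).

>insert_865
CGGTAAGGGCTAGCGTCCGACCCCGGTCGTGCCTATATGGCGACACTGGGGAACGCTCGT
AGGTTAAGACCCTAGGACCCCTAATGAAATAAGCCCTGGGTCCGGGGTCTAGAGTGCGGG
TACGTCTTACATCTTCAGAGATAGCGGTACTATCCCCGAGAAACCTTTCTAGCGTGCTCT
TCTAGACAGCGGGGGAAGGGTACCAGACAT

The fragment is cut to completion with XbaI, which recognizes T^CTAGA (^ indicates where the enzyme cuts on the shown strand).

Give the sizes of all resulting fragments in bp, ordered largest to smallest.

XbaI sites (TCTAGA) start at positions 108, 181.
XbaI cuts after the first base of each site, so after positions 108, 181.
Linear molecule, 2 cuts → 3 fragments:
  1–108 → 108 bp
  109–181 → 73 bp
  182–210 → 29 bp
Sorted largest to smallest: 108, 73, 29 bp.

108, 73, 29 bp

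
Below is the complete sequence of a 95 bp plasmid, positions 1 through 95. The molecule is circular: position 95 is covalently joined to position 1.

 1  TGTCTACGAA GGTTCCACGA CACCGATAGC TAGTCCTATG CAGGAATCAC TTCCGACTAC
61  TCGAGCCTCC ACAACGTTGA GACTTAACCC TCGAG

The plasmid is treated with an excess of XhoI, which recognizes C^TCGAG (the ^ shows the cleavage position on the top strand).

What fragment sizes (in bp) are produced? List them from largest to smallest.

XhoI sites (CTCGAG) start at positions 60, 90.
XhoI cuts after the first base of each site, so after positions 60, 90.
Circular molecule, 2 cuts → 2 fragments:
  61–90 → 30 bp
  91–95 then 1–60 → 5 + 60 = 65 bp
Sorted largest to smallest: 65, 30 bp.

65, 30 bp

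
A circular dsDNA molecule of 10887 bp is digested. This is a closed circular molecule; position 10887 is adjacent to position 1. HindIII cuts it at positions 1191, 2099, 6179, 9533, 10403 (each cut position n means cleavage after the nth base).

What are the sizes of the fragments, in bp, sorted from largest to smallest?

4080, 3354, 1675, 908, 870 bp

Circular molecule, 5 cuts → 5 fragments:
  2099 − 1191 = 908 bp
  6179 − 2099 = 4080 bp
  9533 − 6179 = 3354 bp
  10403 − 9533 = 870 bp
  wrap: 10887 − 10403 + 1191 = 1675 bp
Sorted largest to smallest: 4080, 3354, 1675, 908, 870 bp.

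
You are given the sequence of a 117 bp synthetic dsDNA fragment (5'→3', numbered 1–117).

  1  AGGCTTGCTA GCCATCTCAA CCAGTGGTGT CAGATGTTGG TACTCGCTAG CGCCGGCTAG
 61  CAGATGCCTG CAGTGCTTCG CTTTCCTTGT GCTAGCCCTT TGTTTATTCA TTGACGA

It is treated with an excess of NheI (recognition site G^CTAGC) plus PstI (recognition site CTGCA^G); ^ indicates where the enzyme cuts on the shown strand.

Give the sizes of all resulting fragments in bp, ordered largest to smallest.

39, 26, 19, 16, 10, 7 bp

NheI sites (GCTAGC) start at positions 7, 46, 56, 91.
NheI cuts after the first base of each site, so after positions 7, 46, 56, 91.
The PstI site (CTGCAG) starts at position 68.
PstI cuts after base 5 of each site (before the last base), so after position 72.
Combined cut positions: 7, 46, 56, 72, 91.
Linear molecule, 5 cuts → 6 fragments:
  1–7 → 7 bp
  8–46 → 39 bp
  47–56 → 10 bp
  57–72 → 16 bp
  73–91 → 19 bp
  92–117 → 26 bp
Sorted largest to smallest: 39, 26, 19, 16, 10, 7 bp.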